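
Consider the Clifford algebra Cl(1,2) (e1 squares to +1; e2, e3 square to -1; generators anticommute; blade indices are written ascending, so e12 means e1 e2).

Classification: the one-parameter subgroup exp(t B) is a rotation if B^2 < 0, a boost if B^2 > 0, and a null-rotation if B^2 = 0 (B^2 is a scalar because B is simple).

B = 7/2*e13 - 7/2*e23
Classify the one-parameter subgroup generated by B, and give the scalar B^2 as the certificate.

B^2 term by term: the squares give (7/2)^2*(e13)^2 + (-7/2)^2*(e23)^2 = 49/4*(+1) + 49/4*(-1) = 0 (each basis 2-blade squares to minus the product of its generators' squares); cross terms between blades sharing an index anticommute and cancel. So B^2 = 0.
Answer: null-rotation, certificate B^2 = 0. No conjugation can change B^2 = 0; the sign gives the class.


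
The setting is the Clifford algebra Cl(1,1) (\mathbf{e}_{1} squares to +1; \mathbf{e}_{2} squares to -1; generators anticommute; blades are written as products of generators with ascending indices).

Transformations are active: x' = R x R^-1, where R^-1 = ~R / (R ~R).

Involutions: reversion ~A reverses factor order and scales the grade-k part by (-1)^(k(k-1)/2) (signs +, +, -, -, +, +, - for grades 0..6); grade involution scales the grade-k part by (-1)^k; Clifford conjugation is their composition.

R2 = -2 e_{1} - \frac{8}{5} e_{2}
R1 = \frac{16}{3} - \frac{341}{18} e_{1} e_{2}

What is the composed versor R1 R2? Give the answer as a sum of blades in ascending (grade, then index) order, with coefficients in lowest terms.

Distribute over the terms of R1 (each basis-blade product reordered to ascending indices, repeated generators contracted through their squares):
(\frac{16}{3}) R2 = -\frac{32}{3} e_{1} - \frac{128}{15} e_{2}
(-\frac{341}{18} e_{1} e_{2}) R2 = -\frac{1364}{45} e_{1} - \frac{341}{9} e_{2}
Summing the partial products and collecting blades:
Answer: -\frac{1844}{45} e_{1} - \frac{2089}{45} e_{2}


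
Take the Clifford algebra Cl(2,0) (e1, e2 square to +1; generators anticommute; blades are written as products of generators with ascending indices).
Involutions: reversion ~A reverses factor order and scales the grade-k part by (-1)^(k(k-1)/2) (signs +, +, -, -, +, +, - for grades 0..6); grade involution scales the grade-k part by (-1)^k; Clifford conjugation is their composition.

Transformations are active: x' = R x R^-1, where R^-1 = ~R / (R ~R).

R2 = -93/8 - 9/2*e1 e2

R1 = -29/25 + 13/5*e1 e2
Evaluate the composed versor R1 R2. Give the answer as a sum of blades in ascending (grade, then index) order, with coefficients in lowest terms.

Distribute over the terms of R1 (each basis-blade product reordered to ascending indices, repeated generators contracted through their squares):
(-29/25) R2 = 2697/200 + 261/50*e1 e2
(13/5*e1 e2) R2 = 117/10 - 1209/40*e1 e2
Summing the partial products and collecting blades:
Answer: 5037/200 - 5001/200*e1 e2


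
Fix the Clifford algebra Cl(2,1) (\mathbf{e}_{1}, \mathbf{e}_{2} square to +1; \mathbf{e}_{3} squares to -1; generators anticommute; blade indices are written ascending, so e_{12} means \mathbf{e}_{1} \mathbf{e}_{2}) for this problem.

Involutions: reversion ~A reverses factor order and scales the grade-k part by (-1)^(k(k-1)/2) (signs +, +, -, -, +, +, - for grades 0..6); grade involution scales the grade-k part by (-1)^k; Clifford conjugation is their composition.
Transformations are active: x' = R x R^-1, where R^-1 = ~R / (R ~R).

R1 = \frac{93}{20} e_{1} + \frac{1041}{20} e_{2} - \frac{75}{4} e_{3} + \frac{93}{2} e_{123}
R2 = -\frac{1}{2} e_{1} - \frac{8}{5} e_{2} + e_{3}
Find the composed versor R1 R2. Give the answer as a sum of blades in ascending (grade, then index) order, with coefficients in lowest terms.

Distribute over the terms of R2 (each basis-blade product reordered to ascending indices, repeated generators contracted through their squares):
R1 (-\frac{1}{2} e_{1}) = -\frac{93}{40} + \frac{1041}{40} e_{12} - \frac{75}{8} e_{13} - \frac{93}{4} e_{23}
R1 (-\frac{8}{5} e_{2}) = -\frac{2082}{25} - \frac{186}{25} e_{12} + \frac{372}{5} e_{13} - 30 e_{23}
R1 (e_{3}) = \frac{75}{4} - \frac{93}{2} e_{12} + \frac{93}{20} e_{13} + \frac{1041}{20} e_{23}
Summing the partial products and collecting blades:
Answer: -\frac{13371}{200} - \frac{5583}{200} e_{12} + \frac{2787}{40} e_{13} - \frac{6}{5} e_{23}


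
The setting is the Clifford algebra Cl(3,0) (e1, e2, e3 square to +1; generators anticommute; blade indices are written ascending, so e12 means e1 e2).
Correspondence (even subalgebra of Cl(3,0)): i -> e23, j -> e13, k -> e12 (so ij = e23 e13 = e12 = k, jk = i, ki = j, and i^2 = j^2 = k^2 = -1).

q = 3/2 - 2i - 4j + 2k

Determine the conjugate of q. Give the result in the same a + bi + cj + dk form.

In blades: q = 3/2 + 2*e12 - 4*e13 - 2*e23.
Quaternion conjugation is reversion on the even subalgebra: the scalar is fixed and every grade-2 blade flips sign, giving 3/2 - 2*e12 + 4*e13 + 2*e23; translating back:
Answer: 3/2 + 2i + 4j - 2k


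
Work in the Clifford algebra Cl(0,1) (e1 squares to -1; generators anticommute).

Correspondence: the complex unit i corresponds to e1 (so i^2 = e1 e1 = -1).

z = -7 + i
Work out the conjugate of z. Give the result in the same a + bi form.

In blades: z = -7 + e1.
Conjugation here is Clifford conjugation: the scalar is fixed and the grade-1 and grade-2 blades all flip sign, giving -7 - e1; translating back:
Answer: -7 - i


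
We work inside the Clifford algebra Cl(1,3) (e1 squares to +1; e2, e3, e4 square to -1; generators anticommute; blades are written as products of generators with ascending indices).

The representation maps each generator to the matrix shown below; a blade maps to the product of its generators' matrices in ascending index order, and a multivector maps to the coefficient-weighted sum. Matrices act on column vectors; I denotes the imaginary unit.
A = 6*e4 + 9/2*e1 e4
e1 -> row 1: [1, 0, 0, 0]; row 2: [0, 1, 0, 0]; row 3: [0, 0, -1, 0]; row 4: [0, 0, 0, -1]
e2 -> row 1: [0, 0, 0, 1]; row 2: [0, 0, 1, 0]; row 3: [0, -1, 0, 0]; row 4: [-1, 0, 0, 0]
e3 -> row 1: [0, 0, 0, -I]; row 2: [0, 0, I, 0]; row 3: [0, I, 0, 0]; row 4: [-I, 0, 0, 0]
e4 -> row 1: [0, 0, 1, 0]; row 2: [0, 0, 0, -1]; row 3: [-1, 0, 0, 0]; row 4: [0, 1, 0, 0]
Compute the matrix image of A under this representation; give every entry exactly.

Bivector images (products of the table entries): rho(e1 e4) = rho(e1)rho(e4) = row 1: [0, 0, 1, 0]; row 2: [0, 0, 0, -1]; row 3: [1, 0, 0, 0]; row 4: [0, -1, 0, 0].
M = (6)*rho(e4) + (9/2)*rho(e1 e4), summed entrywise:
Answer: row 1: [0, 0, 21/2, 0]; row 2: [0, 0, 0, -21/2]; row 3: [-3/2, 0, 0, 0]; row 4: [0, 3/2, 0, 0]


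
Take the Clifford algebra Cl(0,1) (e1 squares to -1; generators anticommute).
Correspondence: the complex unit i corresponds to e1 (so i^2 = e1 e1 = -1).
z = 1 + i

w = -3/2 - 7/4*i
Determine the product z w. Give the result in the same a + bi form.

In blades: z = 1 + e1, w = -3/2 - 7/4*e1.
Distribute z over w term by term (generator squares from the signature, products reordered to ascending indices): (1)*w = -3/2 - 7/4*e1; (e1)*w = 7/4 - 3/2*e1.
Sum: 1/4 - 13/4*e1; translating back through the correspondence:
Answer: 1/4 - 13/4*i


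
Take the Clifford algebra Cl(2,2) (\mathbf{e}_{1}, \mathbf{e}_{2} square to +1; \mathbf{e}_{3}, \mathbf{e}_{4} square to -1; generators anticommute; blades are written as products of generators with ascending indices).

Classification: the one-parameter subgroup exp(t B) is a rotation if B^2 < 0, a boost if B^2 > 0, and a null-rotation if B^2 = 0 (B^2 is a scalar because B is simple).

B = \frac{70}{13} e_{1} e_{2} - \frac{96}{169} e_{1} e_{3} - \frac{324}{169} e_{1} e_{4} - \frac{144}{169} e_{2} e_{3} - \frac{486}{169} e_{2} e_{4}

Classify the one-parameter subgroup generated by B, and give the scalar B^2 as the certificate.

B^2 term by term: the squares give (\frac{70}{13})^2*(e_{1} e_{2})^2 + (-\frac{96}{169})^2*(e_{1} e_{3})^2 + (-\frac{324}{169})^2*(e_{1} e_{4})^2 + (-\frac{144}{169})^2*(e_{2} e_{3})^2 + (-\frac{486}{169})^2*(e_{2} e_{4})^2 = \frac{4900}{169}*(-1) + \frac{9216}{28561}*(+1) + \frac{104976}{28561}*(+1) + \frac{20736}{28561}*(+1) + \frac{236196}{28561}*(+1) = -16 (each basis 2-blade squares to minus the product of its generators' squares); cross terms between blades sharing an index anticommute and cancel; the commuting (index-disjoint) pairs give grade-4 terms 2*c*c'*(blade product), which cancel blade by blade — e_{1} e_{2} e_{3} e_{4}: -\frac{93312}{28561} + \frac{93312}{28561} = 0 — confirming B is simple. So B^2 = -16.
Answer: rotation, certificate B^2 = -16. No conjugation can change B^2 = -16; the sign gives the class.


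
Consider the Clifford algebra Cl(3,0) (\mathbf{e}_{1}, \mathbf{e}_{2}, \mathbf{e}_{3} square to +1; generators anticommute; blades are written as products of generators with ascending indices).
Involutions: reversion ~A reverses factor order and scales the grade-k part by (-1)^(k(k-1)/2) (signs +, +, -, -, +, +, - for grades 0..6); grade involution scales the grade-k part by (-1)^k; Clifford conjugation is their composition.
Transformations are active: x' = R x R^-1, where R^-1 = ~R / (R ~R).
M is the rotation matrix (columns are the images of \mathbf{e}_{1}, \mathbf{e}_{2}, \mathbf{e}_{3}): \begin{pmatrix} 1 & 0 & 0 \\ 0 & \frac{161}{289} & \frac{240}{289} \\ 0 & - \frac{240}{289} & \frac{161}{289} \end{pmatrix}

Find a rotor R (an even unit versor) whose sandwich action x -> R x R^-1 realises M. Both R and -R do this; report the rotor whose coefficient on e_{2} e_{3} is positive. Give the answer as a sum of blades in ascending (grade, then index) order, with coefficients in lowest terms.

Method: write R = a + b12*e_{1} e_{2} + b13*e_{1} e_{3} + b23*e_{2} e_{3} with a^2 + b12^2 + b13^2 + b23^2 = 1 (so R^-1 = ~R). Expanding the columns R e_j ~R gives tr M = 4a^2 - 1 and, from the antisymmetric part, M21 - M12 = -4a*b12, M13 - M31 = 4a*b13, M32 - M23 = -4a*b23.
Here tr M = \frac{611}{289}, so a^2 = (1 + tr M)/4 = \frac{225}{289} and a = ±\frac{15}{17}. Taking a = \frac{15}{17}: M21 - M12 = 0, M13 - M31 = 0, M32 - M23 = -\frac{480}{289}, giving b12 = 0, b13 = 0, b23 = \frac{8}{17}, i.e. R = \frac{15}{17} + \frac{8}{17} e_{2} e_{3}.
Its e_{2} e_{3} coefficient is already positive.
Answer: \frac{15}{17} + \frac{8}{17} e_{2} e_{3}. Note: both R and -R realise this M (trace \frac{611}{289}); the covering map identifies them, and the e_{2} e_{3}-coefficient sign is the tie-breaker.


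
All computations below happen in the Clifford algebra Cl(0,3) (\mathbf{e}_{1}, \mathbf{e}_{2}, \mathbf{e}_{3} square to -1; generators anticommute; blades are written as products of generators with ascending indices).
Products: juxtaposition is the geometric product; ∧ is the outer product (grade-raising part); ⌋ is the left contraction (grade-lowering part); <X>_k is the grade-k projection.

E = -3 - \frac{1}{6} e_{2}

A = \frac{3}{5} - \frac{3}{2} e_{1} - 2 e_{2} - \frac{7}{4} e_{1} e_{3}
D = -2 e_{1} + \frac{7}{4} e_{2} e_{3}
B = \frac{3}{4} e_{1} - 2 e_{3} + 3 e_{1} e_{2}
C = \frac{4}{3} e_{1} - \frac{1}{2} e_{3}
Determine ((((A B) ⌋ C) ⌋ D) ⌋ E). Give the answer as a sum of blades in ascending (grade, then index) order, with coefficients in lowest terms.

step 1: \frac{9}{8} - \frac{181}{20} e_{1} + \frac{9}{2} e_{2} - \frac{201}{80} e_{3} + \frac{33}{10} e_{1} e_{2} + 3 e_{1} e_{3} + \frac{37}{4} e_{2} e_{3}
step 2: \frac{5189}{480} + \frac{3}{2} e_{1} - \frac{9}{16} e_{3}
step 3: 3 - \frac{5189}{240} e_{1} - \frac{63}{64} e_{2} + \frac{36323}{1920} e_{2} e_{3}
step 4: -\frac{1173}{128} - \frac{1}{2} e_{2}
Answer: -\frac{1173}{128} - \frac{1}{2} e_{2}


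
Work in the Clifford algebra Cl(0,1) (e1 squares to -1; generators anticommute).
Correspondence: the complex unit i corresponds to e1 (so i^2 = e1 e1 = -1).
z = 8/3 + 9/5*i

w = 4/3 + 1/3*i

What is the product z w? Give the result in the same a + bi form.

In blades: z = 8/3 + 9/5*e1, w = 4/3 + 1/3*e1.
Distribute z over w term by term (generator squares from the signature, products reordered to ascending indices): (8/3)*w = 32/9 + 8/9*e1; (9/5*e1)*w = -3/5 + 12/5*e1.
Sum: 133/45 + 148/45*e1; translating back through the correspondence:
Answer: 133/45 + 148/45*i


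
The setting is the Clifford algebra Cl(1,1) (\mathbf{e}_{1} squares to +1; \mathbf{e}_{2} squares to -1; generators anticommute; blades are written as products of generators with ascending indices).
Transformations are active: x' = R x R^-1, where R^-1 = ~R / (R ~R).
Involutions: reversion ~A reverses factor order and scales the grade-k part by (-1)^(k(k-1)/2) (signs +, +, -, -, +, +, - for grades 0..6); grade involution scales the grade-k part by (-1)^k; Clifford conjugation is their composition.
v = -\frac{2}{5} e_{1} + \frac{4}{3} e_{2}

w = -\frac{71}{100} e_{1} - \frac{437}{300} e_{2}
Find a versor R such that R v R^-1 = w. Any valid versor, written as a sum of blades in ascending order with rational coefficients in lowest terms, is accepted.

Construction: equal norms (both -\frac{364}{225}) license R = v + w = -\frac{111}{100} e_{1} - \frac{37}{300} e_{2} — nothing changes along that direction, while (v - w)/2 changes sign, so v maps onto w.
Answer: -\frac{111}{100} e_{1} - \frac{37}{300} e_{2}


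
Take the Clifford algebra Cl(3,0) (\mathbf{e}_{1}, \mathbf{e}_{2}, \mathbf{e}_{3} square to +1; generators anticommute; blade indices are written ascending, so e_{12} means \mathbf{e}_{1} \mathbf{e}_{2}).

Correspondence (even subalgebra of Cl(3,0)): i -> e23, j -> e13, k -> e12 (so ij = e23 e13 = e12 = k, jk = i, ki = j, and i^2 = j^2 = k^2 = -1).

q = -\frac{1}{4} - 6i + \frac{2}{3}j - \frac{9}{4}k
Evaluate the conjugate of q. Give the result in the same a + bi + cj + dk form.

In blades: q = -\frac{1}{4} - \frac{9}{4} e_{12} + \frac{2}{3} e_{13} - 6 e_{23}.
Quaternion conjugation is reversion on the even subalgebra: the scalar is fixed and every grade-2 blade flips sign, giving -\frac{1}{4} + \frac{9}{4} e_{12} - \frac{2}{3} e_{13} + 6 e_{23}; translating back:
Answer: -\frac{1}{4} + 6i - \frac{2}{3}j + \frac{9}{4}k


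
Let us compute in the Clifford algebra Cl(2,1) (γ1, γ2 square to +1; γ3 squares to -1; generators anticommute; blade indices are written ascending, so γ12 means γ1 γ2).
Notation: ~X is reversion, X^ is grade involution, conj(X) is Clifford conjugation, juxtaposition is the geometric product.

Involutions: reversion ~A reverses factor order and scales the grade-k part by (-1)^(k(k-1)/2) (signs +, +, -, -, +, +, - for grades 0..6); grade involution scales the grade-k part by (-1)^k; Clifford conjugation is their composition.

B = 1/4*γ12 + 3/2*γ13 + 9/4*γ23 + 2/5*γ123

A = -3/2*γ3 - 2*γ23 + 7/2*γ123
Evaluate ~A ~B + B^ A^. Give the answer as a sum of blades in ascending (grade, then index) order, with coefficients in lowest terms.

first term: -31/10 + 373/40*γ1 - 15/8*γ2 - 7/8*γ3 + 12/5*γ12 + 1/2*γ13 + 3/8*γ123
second term: -31/10 - 373/40*γ1 + 15/8*γ2 + 7/8*γ3 - 12/5*γ12 - 1/2*γ13 + 3/8*γ123
Answer: -31/5 + 3/4*γ123


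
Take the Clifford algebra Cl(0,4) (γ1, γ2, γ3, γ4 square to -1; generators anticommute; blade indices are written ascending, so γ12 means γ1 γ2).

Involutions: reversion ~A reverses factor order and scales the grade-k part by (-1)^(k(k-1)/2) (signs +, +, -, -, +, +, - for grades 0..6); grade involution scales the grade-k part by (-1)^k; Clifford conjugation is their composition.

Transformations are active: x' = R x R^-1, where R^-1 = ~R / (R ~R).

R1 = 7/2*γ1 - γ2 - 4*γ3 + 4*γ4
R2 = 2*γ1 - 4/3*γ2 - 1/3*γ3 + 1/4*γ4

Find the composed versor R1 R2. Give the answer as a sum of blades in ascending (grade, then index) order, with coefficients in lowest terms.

Distribute over the terms of R1 (each basis-blade product reordered to ascending indices, repeated generators contracted through their squares):
(7/2*γ1) R2 = -7 - 14/3*γ12 - 7/6*γ13 + 7/8*γ14
(-γ2) R2 = -4/3 + 2*γ12 + 1/3*γ23 - 1/4*γ24
(-4*γ3) R2 = -4/3 + 8*γ13 - 16/3*γ23 - γ34
(4*γ4) R2 = -1 - 8*γ14 + 16/3*γ24 + 4/3*γ34
Summing the partial products and collecting blades:
Answer: -32/3 - 8/3*γ12 + 41/6*γ13 - 57/8*γ14 - 5*γ23 + 61/12*γ24 + 1/3*γ34


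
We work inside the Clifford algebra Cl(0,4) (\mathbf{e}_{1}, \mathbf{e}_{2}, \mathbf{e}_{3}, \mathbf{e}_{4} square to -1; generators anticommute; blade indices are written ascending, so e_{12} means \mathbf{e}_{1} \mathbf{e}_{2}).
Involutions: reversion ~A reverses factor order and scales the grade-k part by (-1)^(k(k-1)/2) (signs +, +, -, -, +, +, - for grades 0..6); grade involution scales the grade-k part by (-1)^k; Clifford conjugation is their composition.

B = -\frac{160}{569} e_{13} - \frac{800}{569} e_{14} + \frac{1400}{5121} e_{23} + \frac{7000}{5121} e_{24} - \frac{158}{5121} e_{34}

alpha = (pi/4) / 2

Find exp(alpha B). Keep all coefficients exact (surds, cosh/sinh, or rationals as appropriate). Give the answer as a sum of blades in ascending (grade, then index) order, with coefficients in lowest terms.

B^2 term by term: the squares give (-\frac{160}{569})^2*(e_{13})^2 + (-\frac{800}{569})^2*(e_{14})^2 + (\frac{1400}{5121})^2*(e_{23})^2 + (\frac{7000}{5121})^2*(e_{24})^2 + (-\frac{158}{5121})^2*(e_{34})^2 = \frac{25600}{323761}*(-1) + \frac{640000}{323761}*(-1) + \frac{1960000}{26224641}*(-1) + \frac{49000000}{26224641}*(-1) + \frac{24964}{26224641}*(-1) = -4 (each basis 2-blade squares to minus the product of its generators' squares); cross terms between blades sharing an index anticommute and cancel; the commuting (index-disjoint) pairs give grade-4 terms 2*c*c'*(blade product), which cancel blade by blade — e_{1234}: \frac{2240000}{2913849} - \frac{2240000}{2913849} = 0 — confirming B is simple. So B^2 = -4.
B^2 = -4 — the series telescopes trigonometrically here: l = 2, alpha*l = \frac{\pi}{4}, so exp(alpha B) = cos(\frac{\pi}{4}) + (sin(\frac{\pi}{4})/2)*B = \frac{\sqrt{2}}{2} + (\frac{\sqrt{2}}{4})*B.
Answer: \frac{\sqrt{2}}{2} - \frac{40 \sqrt{2}}{569} e_{13} - \frac{200 \sqrt{2}}{569} e_{14} + \frac{350 \sqrt{2}}{5121} e_{23} + \frac{1750 \sqrt{2}}{5121} e_{24} - \frac{79 \sqrt{2}}{10242} e_{34}


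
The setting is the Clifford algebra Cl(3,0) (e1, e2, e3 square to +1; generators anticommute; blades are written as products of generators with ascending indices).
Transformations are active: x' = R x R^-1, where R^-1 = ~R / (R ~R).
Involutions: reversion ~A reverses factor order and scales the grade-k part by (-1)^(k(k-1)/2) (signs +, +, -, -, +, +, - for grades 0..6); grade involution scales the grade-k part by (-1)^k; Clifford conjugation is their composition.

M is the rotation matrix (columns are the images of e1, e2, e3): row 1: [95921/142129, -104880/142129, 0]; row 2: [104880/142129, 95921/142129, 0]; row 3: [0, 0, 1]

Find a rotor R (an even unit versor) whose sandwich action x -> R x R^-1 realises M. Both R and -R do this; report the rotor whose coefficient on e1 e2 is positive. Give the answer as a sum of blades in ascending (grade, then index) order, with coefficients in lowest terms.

Method: write R = a + b12*e1 e2 + b13*e1 e3 + b23*e2 e3 with a^2 + b12^2 + b13^2 + b23^2 = 1 (so R^-1 = ~R). Expanding the columns R e_j ~R gives tr M = 4a^2 - 1 and, from the antisymmetric part, M21 - M12 = -4a*b12, M13 - M31 = 4a*b13, M32 - M23 = -4a*b23.
Here tr M = 333971/142129, so a^2 = (1 + tr M)/4 = 119025/142129 and a = ±345/377. Taking a = 345/377: M21 - M12 = 209760/142129, M13 - M31 = 0, M32 - M23 = 0, giving b12 = -152/377, b13 = 0, b23 = 0, i.e. R = 345/377 - 152/377*e1 e2.
Its e1 e2 coefficient is negative, so report the other preimage -R.
Answer: -345/377 + 152/377*e1 e2. Key observation: the double cover Spin(3) -> SO(3) sends R and -R to the same matrix (trace 333971/142129 here), so the stated sign of the e1 e2 coefficient is what selects one sheet.


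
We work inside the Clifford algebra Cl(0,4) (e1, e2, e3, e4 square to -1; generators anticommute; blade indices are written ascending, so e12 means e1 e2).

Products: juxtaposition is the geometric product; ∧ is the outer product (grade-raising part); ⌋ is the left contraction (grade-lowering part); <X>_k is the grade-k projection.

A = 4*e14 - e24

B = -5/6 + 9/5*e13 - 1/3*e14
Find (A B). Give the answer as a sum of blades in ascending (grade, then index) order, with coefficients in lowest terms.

step 1: 4/3 - 1/3*e12 - 10/3*e14 + 5/6*e24 - 36/5*e34 + 9/5*e1234
Answer: 4/3 - 1/3*e12 - 10/3*e14 + 5/6*e24 - 36/5*e34 + 9/5*e1234


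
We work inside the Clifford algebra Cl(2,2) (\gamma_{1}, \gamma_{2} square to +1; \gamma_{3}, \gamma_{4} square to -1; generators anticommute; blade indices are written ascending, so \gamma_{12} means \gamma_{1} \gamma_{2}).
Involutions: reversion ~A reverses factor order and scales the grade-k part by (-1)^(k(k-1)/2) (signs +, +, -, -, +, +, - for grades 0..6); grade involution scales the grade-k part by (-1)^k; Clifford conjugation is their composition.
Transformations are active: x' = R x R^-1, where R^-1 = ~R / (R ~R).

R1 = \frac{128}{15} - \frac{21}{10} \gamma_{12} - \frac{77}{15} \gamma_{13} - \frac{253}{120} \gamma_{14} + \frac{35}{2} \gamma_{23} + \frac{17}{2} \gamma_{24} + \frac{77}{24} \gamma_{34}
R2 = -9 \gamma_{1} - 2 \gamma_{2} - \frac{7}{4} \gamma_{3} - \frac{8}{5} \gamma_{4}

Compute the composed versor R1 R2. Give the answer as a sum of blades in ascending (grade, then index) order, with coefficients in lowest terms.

Distribute over the terms of R2 (each basis-blade product reordered to ascending indices, repeated generators contracted through their squares):
R1 (-9 \gamma_{1}) = -\frac{384}{5} \gamma_{1} - \frac{189}{10} \gamma_{2} - \frac{231}{5} \gamma_{3} - \frac{759}{40} \gamma_{4} - \frac{315}{2} \gamma_{123} - \frac{153}{2} \gamma_{124} - \frac{231}{8} \gamma_{134}
R1 (-2 \gamma_{2}) = \frac{21}{5} \gamma_{1} - \frac{256}{15} \gamma_{2} + 35 \gamma_{3} + 17 \gamma_{4} - \frac{154}{15} \gamma_{123} - \frac{253}{60} \gamma_{124} - \frac{77}{12} \gamma_{234}
R1 (-\frac{7}{4} \gamma_{3}) = -\frac{539}{60} \gamma_{1} + \frac{245}{8} \gamma_{2} - \frac{224}{15} \gamma_{3} - \frac{539}{96} \gamma_{4} + \frac{147}{40} \gamma_{123} - \frac{1771}{480} \gamma_{134} + \frac{119}{8} \gamma_{234}
R1 (-\frac{8}{5} \gamma_{4}) = -\frac{253}{75} \gamma_{1} + \frac{68}{5} \gamma_{2} + \frac{77}{15} \gamma_{3} - \frac{1024}{75} \gamma_{4} + \frac{84}{25} \gamma_{124} + \frac{616}{75} \gamma_{134} - 28 \gamma_{234}
Summing the partial products and collecting blades:
Answer: -\frac{25487}{300} \gamma_{1} + \frac{991}{120} \gamma_{2} - 21 \gamma_{3} - \frac{50983}{2400} \gamma_{4} - \frac{19691}{120} \gamma_{123} - \frac{23207}{300} \gamma_{124} - \frac{19481}{800} \gamma_{134} - \frac{469}{24} \gamma_{234}


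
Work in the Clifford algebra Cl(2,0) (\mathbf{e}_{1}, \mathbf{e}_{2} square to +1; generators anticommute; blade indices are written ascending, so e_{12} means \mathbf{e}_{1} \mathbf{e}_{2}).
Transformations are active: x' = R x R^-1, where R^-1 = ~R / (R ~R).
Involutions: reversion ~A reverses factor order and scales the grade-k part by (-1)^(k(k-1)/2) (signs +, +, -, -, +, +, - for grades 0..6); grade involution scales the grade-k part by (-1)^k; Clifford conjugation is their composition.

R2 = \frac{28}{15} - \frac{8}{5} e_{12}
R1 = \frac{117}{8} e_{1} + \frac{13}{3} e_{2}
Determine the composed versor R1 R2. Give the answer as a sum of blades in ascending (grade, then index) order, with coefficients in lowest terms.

Distribute over the terms of R1 (each basis-blade product reordered to ascending indices, repeated generators contracted through their squares):
(\frac{117}{8} e_{1}) R2 = \frac{273}{10} e_{1} - \frac{117}{5} e_{2}
(\frac{13}{3} e_{2}) R2 = \frac{104}{15} e_{1} + \frac{364}{45} e_{2}
Summing the partial products and collecting blades:
Answer: \frac{1027}{30} e_{1} - \frac{689}{45} e_{2}


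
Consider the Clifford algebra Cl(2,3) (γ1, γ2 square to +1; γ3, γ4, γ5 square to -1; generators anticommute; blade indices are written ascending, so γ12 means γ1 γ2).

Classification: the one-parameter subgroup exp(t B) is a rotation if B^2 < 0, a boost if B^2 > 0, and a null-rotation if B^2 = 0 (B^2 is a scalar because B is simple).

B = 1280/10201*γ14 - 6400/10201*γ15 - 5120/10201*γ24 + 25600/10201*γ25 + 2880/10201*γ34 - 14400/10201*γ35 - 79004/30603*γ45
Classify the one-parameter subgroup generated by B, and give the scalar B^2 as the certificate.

B^2 term by term: the squares give (1280/10201)^2*(γ14)^2 + (-6400/10201)^2*(γ15)^2 + (-5120/10201)^2*(γ24)^2 + (25600/10201)^2*(γ25)^2 + (2880/10201)^2*(γ34)^2 + (-14400/10201)^2*(γ35)^2 + (-79004/30603)^2*(γ45)^2 = 1638400/104060401*(+1) + 40960000/104060401*(+1) + 26214400/104060401*(+1) + 655360000/104060401*(+1) + 8294400/104060401*(-1) + 207360000/104060401*(-1) + 6241632016/936543609*(-1) = -16/9 (each basis 2-blade squares to minus the product of its generators' squares); cross terms between blades sharing an index anticommute and cancel; the commuting (index-disjoint) pairs give grade-4 terms 2*c*c'*(blade product), which cancel blade by blade — γ1245: -65536000/104060401 + 65536000/104060401 = 0; γ1345: 36864000/104060401 - 36864000/104060401 = 0; γ2345: -147456000/104060401 + 147456000/104060401 = 0 — confirming B is simple. So B^2 = -16/9.
Answer: rotation, certificate B^2 = -16/9. The class reads off the invariant scalar -16/9 directly.


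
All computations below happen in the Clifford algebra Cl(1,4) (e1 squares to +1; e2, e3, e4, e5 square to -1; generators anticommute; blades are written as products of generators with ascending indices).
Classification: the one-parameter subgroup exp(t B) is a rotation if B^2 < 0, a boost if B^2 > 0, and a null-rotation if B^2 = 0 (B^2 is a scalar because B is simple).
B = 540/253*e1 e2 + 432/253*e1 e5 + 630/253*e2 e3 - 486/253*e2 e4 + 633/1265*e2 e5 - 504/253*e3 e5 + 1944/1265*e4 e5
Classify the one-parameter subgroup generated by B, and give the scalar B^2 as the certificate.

B^2 term by term: the squares give (540/253)^2*(e1 e2)^2 + (432/253)^2*(e1 e5)^2 + (630/253)^2*(e2 e3)^2 + (-486/253)^2*(e2 e4)^2 + (633/1265)^2*(e2 e5)^2 + (-504/253)^2*(e3 e5)^2 + (1944/1265)^2*(e4 e5)^2 = 291600/64009*(+1) + 186624/64009*(+1) + 396900/64009*(-1) + 236196/64009*(-1) + 400689/1600225*(-1) + 254016/64009*(-1) + 3779136/1600225*(-1) = -9 (each basis 2-blade squares to minus the product of its generators' squares); cross terms between blades sharing an index anticommute and cancel; the commuting (index-disjoint) pairs give grade-4 terms 2*c*c'*(blade product), which cancel blade by blade — e1 e2 e3 e5: -544320/64009 + 544320/64009 = 0; e1 e2 e4 e5: 419904/64009 - 419904/64009 = 0; e2 e3 e4 e5: 489888/64009 - 489888/64009 = 0 — confirming B is simple. So B^2 = -9.
Answer: rotation, certificate B^2 = -9. Key observation: B^2 = -9 is a conjugation invariant, so its sign decides the class regardless of the surface form of B.


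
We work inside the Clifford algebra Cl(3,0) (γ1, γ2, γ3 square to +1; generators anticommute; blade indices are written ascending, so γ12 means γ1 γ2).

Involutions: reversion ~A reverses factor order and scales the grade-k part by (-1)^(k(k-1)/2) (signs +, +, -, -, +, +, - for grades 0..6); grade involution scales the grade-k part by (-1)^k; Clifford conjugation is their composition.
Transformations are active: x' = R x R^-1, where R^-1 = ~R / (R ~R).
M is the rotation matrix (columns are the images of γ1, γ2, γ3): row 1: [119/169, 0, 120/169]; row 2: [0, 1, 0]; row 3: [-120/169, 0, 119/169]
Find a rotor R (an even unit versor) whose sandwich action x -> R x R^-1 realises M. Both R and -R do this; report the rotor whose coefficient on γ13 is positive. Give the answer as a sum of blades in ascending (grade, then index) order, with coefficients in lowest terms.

Method: write R = a + b12*γ12 + b13*γ13 + b23*γ23 with a^2 + b12^2 + b13^2 + b23^2 = 1 (so R^-1 = ~R). Expanding the columns R e_j ~R gives tr M = 4a^2 - 1 and, from the antisymmetric part, M21 - M12 = -4a*b12, M13 - M31 = 4a*b13, M32 - M23 = -4a*b23.
Here tr M = 407/169, so a^2 = (1 + tr M)/4 = 144/169 and a = ±12/13. Taking a = 12/13: M21 - M12 = 0, M13 - M31 = 240/169, M32 - M23 = 0, giving b12 = 0, b13 = 5/13, b23 = 0, i.e. R = 12/13 + 5/13*γ13.
Its γ13 coefficient is already positive.
Answer: 12/13 + 5/13*γ13. Recall the cover is two-to-one: with M of trace 407/169, both preimages act alike, and the stated γ13 sign chooses the sheet.


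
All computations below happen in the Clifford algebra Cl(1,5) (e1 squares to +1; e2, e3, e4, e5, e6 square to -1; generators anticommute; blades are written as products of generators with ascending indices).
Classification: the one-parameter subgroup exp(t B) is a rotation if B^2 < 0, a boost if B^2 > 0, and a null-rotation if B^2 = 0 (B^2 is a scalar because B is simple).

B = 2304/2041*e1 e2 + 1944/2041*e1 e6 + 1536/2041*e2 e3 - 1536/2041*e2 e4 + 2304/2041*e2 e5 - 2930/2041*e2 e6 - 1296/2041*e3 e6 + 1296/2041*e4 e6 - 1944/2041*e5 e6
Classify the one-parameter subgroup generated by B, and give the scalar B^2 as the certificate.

B^2 term by term: the squares give (2304/2041)^2*(e1 e2)^2 + (1944/2041)^2*(e1 e6)^2 + (1536/2041)^2*(e2 e3)^2 + (-1536/2041)^2*(e2 e4)^2 + (2304/2041)^2*(e2 e5)^2 + (-2930/2041)^2*(e2 e6)^2 + (-1296/2041)^2*(e3 e6)^2 + (1296/2041)^2*(e4 e6)^2 + (-1944/2041)^2*(e5 e6)^2 = 5308416/4165681*(+1) + 3779136/4165681*(+1) + 2359296/4165681*(-1) + 2359296/4165681*(-1) + 5308416/4165681*(-1) + 8584900/4165681*(-1) + 1679616/4165681*(-1) + 1679616/4165681*(-1) + 3779136/4165681*(-1) = -4 (each basis 2-blade squares to minus the product of its generators' squares); cross terms between blades sharing an index anticommute and cancel; the commuting (index-disjoint) pairs give grade-4 terms 2*c*c'*(blade product), which cancel blade by blade — e1 e2 e3 e6: -5971968/4165681 + 5971968/4165681 = 0; e1 e2 e4 e6: 5971968/4165681 - 5971968/4165681 = 0; e1 e2 e5 e6: -8957952/4165681 + 8957952/4165681 = 0; e2 e3 e4 e6: 3981312/4165681 - 3981312/4165681 = 0; e2 e3 e5 e6: -5971968/4165681 + 5971968/4165681 = 0; e2 e4 e5 e6: 5971968/4165681 - 5971968/4165681 = 0 — confirming B is simple. So B^2 = -4.
Answer: rotation, certificate B^2 = -4. The invariant at work: B^2 = -4 is unchanged by conjugation, hence its sign classifies the subgroup whatever basis B is written in.


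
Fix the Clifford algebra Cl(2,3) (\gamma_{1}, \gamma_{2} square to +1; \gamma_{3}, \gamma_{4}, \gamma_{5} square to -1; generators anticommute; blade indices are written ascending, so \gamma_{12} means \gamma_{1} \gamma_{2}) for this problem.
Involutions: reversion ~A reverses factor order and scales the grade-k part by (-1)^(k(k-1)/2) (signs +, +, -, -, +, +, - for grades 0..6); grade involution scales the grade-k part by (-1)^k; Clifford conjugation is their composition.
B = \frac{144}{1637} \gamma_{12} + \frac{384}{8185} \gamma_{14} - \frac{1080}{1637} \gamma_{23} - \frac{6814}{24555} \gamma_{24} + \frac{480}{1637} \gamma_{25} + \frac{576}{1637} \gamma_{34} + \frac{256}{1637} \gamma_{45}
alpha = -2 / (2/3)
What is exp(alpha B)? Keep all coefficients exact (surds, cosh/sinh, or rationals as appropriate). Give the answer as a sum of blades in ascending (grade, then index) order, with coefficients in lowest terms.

B^2 term by term: the squares give (\frac{144}{1637})^2*(\gamma_{12})^2 + (\frac{384}{8185})^2*(\gamma_{14})^2 + (-\frac{1080}{1637})^2*(\gamma_{23})^2 + (-\frac{6814}{24555})^2*(\gamma_{24})^2 + (\frac{480}{1637})^2*(\gamma_{25})^2 + (\frac{576}{1637})^2*(\gamma_{34})^2 + (\frac{256}{1637})^2*(\gamma_{45})^2 = \frac{20736}{2679769}*(-1) + \frac{147456}{66994225}*(+1) + \frac{1166400}{2679769}*(+1) + \frac{46430596}{602948025}*(+1) + \frac{230400}{2679769}*(+1) + \frac{331776}{2679769}*(-1) + \frac{65536}{2679769}*(-1) = \frac{4}{9} (each basis 2-blade squares to minus the product of its generators' squares); cross terms between blades sharing an index anticommute and cancel; the commuting (index-disjoint) pairs give grade-4 terms 2*c*c'*(blade product), which cancel blade by blade — \gamma_{1234}: \frac{165888}{2679769} - \frac{165888}{2679769} = 0; \gamma_{1245}: \frac{73728}{2679769} - \frac{73728}{2679769} = 0; \gamma_{2345}: -\frac{552960}{2679769} + \frac{552960}{2679769} = 0 — confirming B is simple. So B^2 = \frac{4}{9}.
B^2 = \frac{4}{9} — a positive square means the series sums to a boost: l = \frac{2}{3}, alpha*l = -2, so exp(alpha B) = cosh(-2) + (sinh(-2)/(\frac{2}{3}))*B = \cosh{\left(2 \right)} + (- \frac{3 \sinh{\left(2 \right)}}{2})*B.
Answer: \cosh{\left(2 \right)} - \frac{216 \sinh{\left(2 \right)}}{1637} \gamma_{12} - \frac{576 \sinh{\left(2 \right)}}{8185} \gamma_{14} + \frac{1620 \sinh{\left(2 \right)}}{1637} \gamma_{23} + \frac{3407 \sinh{\left(2 \right)}}{8185} \gamma_{24} - \frac{720 \sinh{\left(2 \right)}}{1637} \gamma_{25} - \frac{864 \sinh{\left(2 \right)}}{1637} \gamma_{34} - \frac{384 \sinh{\left(2 \right)}}{1637} \gamma_{45}


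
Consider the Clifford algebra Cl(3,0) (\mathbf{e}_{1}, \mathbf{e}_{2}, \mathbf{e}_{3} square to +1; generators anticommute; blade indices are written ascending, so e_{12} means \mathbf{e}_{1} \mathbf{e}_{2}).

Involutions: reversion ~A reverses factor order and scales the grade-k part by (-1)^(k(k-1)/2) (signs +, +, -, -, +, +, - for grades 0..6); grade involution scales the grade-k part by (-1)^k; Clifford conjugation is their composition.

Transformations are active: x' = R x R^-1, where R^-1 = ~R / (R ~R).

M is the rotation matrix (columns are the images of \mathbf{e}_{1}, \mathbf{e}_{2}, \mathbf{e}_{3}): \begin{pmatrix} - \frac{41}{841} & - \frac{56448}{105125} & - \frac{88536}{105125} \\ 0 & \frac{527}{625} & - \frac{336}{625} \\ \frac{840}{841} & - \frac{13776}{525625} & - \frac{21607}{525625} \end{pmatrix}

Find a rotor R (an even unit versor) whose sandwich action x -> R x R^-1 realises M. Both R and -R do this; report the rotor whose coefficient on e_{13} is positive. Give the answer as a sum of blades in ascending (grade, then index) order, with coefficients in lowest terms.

Method: write R = a + b12*e_{12} + b13*e_{13} + b23*e_{23} with a^2 + b12^2 + b13^2 + b23^2 = 1 (so R^-1 = ~R). Expanding the columns R e_j ~R gives tr M = 4a^2 - 1 and, from the antisymmetric part, M21 - M12 = -4a*b12, M13 - M31 = 4a*b13, M32 - M23 = -4a*b23.
Here tr M = \frac{15839}{21025}, so a^2 = (1 + tr M)/4 = \frac{9216}{21025} and a = ±\frac{96}{145}. Taking a = \frac{96}{145}: M21 - M12 = \frac{56448}{105125}, M13 - M31 = -\frac{193536}{105125}, M32 - M23 = \frac{10752}{21025}, giving b12 = -\frac{147}{725}, b13 = -\frac{504}{725}, b23 = -\frac{28}{145}, i.e. R = \frac{96}{145} - \frac{147}{725} e_{12} - \frac{504}{725} e_{13} - \frac{28}{145} e_{23}.
Its e_{13} coefficient is negative, so report the other preimage -R.
Answer: -\frac{96}{145} + \frac{147}{725} e_{12} + \frac{504}{725} e_{13} + \frac{28}{145} e_{23}. Why the constraint matters: R and -R act identically through the sandwich — M has trace \frac{15839}{21025} either way — so only the sign condition on e_{13} picks one of the two preimages.


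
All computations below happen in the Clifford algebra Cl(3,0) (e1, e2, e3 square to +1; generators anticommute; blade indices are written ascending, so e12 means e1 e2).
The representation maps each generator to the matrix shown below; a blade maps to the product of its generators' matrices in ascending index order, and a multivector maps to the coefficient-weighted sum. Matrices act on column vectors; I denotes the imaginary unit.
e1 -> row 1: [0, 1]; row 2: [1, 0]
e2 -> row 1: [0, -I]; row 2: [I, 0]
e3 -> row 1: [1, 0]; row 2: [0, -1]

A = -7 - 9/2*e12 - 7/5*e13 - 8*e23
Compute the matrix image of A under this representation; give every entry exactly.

Bivector images (products of the table entries): rho(e12) = rho(e1)rho(e2) = row 1: [I, 0]; row 2: [0, -I]; rho(e13) = rho(e1)rho(e3) = row 1: [0, -1]; row 2: [1, 0]; rho(e23) = rho(e2)rho(e3) = row 1: [0, I]; row 2: [I, 0].
M = (-7)*1 + (-9/2)*rho(e12) + (-7/5)*rho(e13) + (-8)*rho(e23), summed entrywise (1 is the identity matrix):
Answer: row 1: [-7 - 9*I/2, 7/5 - 8*I]; row 2: [-7/5 - 8*I, -7 + 9*I/2]


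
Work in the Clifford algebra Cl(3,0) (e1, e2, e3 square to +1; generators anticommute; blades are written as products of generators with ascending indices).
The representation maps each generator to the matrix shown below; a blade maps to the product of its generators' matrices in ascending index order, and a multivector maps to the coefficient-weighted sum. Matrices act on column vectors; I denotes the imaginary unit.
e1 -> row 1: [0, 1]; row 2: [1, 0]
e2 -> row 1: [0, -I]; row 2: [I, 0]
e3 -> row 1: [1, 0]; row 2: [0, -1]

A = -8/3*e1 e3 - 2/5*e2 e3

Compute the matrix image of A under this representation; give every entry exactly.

Bivector images (products of the table entries): rho(e1 e3) = rho(e1)rho(e3) = row 1: [0, -1]; row 2: [1, 0]; rho(e2 e3) = rho(e2)rho(e3) = row 1: [0, I]; row 2: [I, 0].
M = (-8/3)*rho(e1 e3) + (-2/5)*rho(e2 e3), summed entrywise:
Answer: row 1: [0, 8/3 - 2*I/5]; row 2: [-8/3 - 2*I/5, 0]


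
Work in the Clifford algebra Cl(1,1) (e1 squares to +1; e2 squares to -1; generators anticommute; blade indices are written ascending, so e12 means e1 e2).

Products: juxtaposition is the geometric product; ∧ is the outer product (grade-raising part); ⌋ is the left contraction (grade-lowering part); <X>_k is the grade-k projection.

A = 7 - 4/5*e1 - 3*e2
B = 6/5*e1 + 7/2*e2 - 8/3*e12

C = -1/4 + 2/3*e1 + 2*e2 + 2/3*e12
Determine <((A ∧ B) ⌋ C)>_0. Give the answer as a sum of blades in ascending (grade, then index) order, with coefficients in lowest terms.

step 1: 42/5*e1 + 49/2*e2 - 268/15*e12
step 2: -2489/45 + 49/3*e1 + 28/5*e2
step 3: -2489/45
Answer: -2489/45


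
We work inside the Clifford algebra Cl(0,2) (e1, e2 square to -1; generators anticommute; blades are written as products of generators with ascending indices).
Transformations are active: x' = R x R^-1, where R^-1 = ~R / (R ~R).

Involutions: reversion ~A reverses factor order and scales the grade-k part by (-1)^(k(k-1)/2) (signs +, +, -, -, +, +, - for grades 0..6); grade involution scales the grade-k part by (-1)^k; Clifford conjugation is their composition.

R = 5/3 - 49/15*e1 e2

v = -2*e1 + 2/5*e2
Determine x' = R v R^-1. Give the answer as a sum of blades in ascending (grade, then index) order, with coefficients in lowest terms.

~R = 5/3 + 49/15*e1 e2, and R ~R = 3026/225, so R^-1 = ~R / (3026/225).
R v = -152/75*e1 + 36/5*e2
Answer: 2266/1513*e1 + 10474/7565*e2


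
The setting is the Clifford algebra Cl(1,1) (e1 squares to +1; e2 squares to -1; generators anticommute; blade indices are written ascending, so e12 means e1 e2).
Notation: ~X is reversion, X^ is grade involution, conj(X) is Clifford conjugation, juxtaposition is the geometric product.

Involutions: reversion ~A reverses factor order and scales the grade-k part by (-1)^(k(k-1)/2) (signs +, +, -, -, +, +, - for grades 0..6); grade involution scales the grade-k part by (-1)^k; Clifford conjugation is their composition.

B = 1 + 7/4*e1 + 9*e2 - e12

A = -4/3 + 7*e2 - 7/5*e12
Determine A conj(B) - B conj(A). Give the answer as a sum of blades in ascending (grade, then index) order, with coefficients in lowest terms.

first term: 904/15 - 49/15*e1 + 331/20*e2 + 571/60*e12
second term: 904/15 + 49/15*e1 - 331/20*e2 - 571/60*e12
Answer: -98/15*e1 + 331/10*e2 + 571/30*e12


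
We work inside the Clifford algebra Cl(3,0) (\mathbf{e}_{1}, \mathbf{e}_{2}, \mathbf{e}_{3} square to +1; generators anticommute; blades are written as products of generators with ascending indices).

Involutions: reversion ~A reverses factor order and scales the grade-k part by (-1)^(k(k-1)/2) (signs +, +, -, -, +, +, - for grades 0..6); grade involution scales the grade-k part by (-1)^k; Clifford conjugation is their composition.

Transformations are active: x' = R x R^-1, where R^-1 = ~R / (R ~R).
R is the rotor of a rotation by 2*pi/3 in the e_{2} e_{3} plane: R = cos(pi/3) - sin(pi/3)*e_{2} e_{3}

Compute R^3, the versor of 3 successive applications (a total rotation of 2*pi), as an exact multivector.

Half-angle bookkeeping: 3 applications in e_{2} e_{3} add up to rotor phase 3*pi/3 = \pi, so R^3 = cos(\pi) - sin(\pi)*e_{2} e_{3}.
cos(\pi) = -1 and sin(\pi) = 0, so R^3 = -1. The total rotation 2*pi is 1 full turn, so every vector returns to itself, yet the rotor is -1, on the OTHER sheet of the double cover (an odd number of 2*pi turns).
Answer: -1
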